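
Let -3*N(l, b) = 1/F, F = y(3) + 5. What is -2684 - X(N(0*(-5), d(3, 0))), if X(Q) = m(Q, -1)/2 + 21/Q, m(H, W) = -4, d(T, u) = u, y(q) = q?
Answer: -2178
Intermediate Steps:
F = 8 (F = 3 + 5 = 8)
N(l, b) = -1/24 (N(l, b) = -⅓/8 = -⅓*⅛ = -1/24)
X(Q) = -2 + 21/Q (X(Q) = -4/2 + 21/Q = -4*½ + 21/Q = -2 + 21/Q)
-2684 - X(N(0*(-5), d(3, 0))) = -2684 - (-2 + 21/(-1/24)) = -2684 - (-2 + 21*(-24)) = -2684 - (-2 - 504) = -2684 - 1*(-506) = -2684 + 506 = -2178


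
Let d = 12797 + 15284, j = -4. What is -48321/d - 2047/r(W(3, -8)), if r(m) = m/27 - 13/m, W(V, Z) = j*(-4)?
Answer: 24827550129/2667695 ≈ 9306.8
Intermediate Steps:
W(V, Z) = 16 (W(V, Z) = -4*(-4) = 16)
d = 28081
r(m) = -13/m + m/27 (r(m) = m*(1/27) - 13/m = m/27 - 13/m = -13/m + m/27)
-48321/d - 2047/r(W(3, -8)) = -48321/28081 - 2047/(-13/16 + (1/27)*16) = -48321*1/28081 - 2047/(-13*1/16 + 16/27) = -48321/28081 - 2047/(-13/16 + 16/27) = -48321/28081 - 2047/(-95/432) = -48321/28081 - 2047*(-432/95) = -48321/28081 + 884304/95 = 24827550129/2667695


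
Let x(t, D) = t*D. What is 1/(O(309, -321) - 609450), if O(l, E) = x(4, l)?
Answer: -1/608214 ≈ -1.6442e-6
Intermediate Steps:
x(t, D) = D*t
O(l, E) = 4*l (O(l, E) = l*4 = 4*l)
1/(O(309, -321) - 609450) = 1/(4*309 - 609450) = 1/(1236 - 609450) = 1/(-608214) = -1/608214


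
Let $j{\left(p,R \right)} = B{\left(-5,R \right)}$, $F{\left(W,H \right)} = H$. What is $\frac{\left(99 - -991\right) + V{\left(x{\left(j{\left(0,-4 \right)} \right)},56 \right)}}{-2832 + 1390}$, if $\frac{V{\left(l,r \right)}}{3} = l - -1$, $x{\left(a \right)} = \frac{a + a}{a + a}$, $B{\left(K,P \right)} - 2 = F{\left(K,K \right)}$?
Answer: $- \frac{548}{721} \approx -0.76006$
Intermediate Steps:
$B{\left(K,P \right)} = 2 + K$
$j{\left(p,R \right)} = -3$ ($j{\left(p,R \right)} = 2 - 5 = -3$)
$x{\left(a \right)} = 1$ ($x{\left(a \right)} = \frac{2 a}{2 a} = 2 a \frac{1}{2 a} = 1$)
$V{\left(l,r \right)} = 3 + 3 l$ ($V{\left(l,r \right)} = 3 \left(l - -1\right) = 3 \left(l + 1\right) = 3 \left(1 + l\right) = 3 + 3 l$)
$\frac{\left(99 - -991\right) + V{\left(x{\left(j{\left(0,-4 \right)} \right)},56 \right)}}{-2832 + 1390} = \frac{\left(99 - -991\right) + \left(3 + 3 \cdot 1\right)}{-2832 + 1390} = \frac{\left(99 + 991\right) + \left(3 + 3\right)}{-1442} = \left(1090 + 6\right) \left(- \frac{1}{1442}\right) = 1096 \left(- \frac{1}{1442}\right) = - \frac{548}{721}$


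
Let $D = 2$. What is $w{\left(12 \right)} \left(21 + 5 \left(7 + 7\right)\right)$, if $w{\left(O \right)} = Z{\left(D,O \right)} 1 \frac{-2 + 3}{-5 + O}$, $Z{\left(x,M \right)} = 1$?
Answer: $13$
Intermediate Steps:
$w{\left(O \right)} = \frac{1}{-5 + O}$ ($w{\left(O \right)} = 1 \cdot 1 \frac{-2 + 3}{-5 + O} = 1 \cdot 1 \frac{1}{-5 + O} = 1 \frac{1}{-5 + O} = \frac{1}{-5 + O}$)
$w{\left(12 \right)} \left(21 + 5 \left(7 + 7\right)\right) = \frac{21 + 5 \left(7 + 7\right)}{-5 + 12} = \frac{21 + 5 \cdot 14}{7} = \frac{21 + 70}{7} = \frac{1}{7} \cdot 91 = 13$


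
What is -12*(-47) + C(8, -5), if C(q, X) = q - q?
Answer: 564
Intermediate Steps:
C(q, X) = 0
-12*(-47) + C(8, -5) = -12*(-47) + 0 = 564 + 0 = 564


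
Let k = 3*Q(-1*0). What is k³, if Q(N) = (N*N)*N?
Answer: 0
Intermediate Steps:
Q(N) = N³ (Q(N) = N²*N = N³)
k = 0 (k = 3*(-1*0)³ = 3*0³ = 3*0 = 0)
k³ = 0³ = 0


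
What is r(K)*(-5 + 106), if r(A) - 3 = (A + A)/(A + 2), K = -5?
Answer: 1919/3 ≈ 639.67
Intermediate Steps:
r(A) = 3 + 2*A/(2 + A) (r(A) = 3 + (A + A)/(A + 2) = 3 + (2*A)/(2 + A) = 3 + 2*A/(2 + A))
r(K)*(-5 + 106) = ((6 + 5*(-5))/(2 - 5))*(-5 + 106) = ((6 - 25)/(-3))*101 = -1/3*(-19)*101 = (19/3)*101 = 1919/3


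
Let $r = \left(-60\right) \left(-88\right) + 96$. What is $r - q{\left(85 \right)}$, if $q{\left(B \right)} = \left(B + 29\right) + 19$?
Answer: $5243$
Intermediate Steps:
$q{\left(B \right)} = 48 + B$ ($q{\left(B \right)} = \left(29 + B\right) + 19 = 48 + B$)
$r = 5376$ ($r = 5280 + 96 = 5376$)
$r - q{\left(85 \right)} = 5376 - \left(48 + 85\right) = 5376 - 133 = 5243$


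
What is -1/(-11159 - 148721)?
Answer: 1/159880 ≈ 6.2547e-6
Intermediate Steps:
-1/(-11159 - 148721) = -1/(-159880) = -1*(-1/159880) = 1/159880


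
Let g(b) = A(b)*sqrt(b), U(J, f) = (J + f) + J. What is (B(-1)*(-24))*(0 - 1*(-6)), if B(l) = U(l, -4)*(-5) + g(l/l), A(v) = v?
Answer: -4464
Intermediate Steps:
U(J, f) = f + 2*J
g(b) = b**(3/2) (g(b) = b*sqrt(b) = b**(3/2))
B(l) = 21 - 10*l (B(l) = (-4 + 2*l)*(-5) + (l/l)**(3/2) = (20 - 10*l) + 1**(3/2) = (20 - 10*l) + 1 = 21 - 10*l)
(B(-1)*(-24))*(0 - 1*(-6)) = ((21 - 10*(-1))*(-24))*(0 - 1*(-6)) = ((21 + 10)*(-24))*(0 + 6) = (31*(-24))*6 = -744*6 = -4464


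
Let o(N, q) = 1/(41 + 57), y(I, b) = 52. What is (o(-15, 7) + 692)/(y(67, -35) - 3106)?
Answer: -67817/299292 ≈ -0.22659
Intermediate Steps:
o(N, q) = 1/98
(o(-15, 7) + 692)/(y(67, -35) - 3106) = (1/98 + 692)/(52 - 3106) = (67817/98)/(-3054) = (67817/98)*(-1/3054) = -67817/299292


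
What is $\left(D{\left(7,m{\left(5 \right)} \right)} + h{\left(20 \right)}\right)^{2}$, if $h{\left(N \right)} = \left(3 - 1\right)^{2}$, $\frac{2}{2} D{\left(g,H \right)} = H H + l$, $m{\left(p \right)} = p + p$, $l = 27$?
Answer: $17161$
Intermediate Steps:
$m{\left(p \right)} = 2 p$
$D{\left(g,H \right)} = 27 + H^{2}$ ($D{\left(g,H \right)} = H H + 27 = H^{2} + 27 = 27 + H^{2}$)
$h{\left(N \right)} = 4$ ($h{\left(N \right)} = 2^{2} = 4$)
$\left(D{\left(7,m{\left(5 \right)} \right)} + h{\left(20 \right)}\right)^{2} = \left(\left(27 + \left(2 \cdot 5\right)^{2}\right) + 4\right)^{2} = \left(\left(27 + 10^{2}\right) + 4\right)^{2} = \left(\left(27 + 100\right) + 4\right)^{2} = \left(127 + 4\right)^{2} = 131^{2} = 17161$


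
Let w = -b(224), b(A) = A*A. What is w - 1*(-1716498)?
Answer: 1666322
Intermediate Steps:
b(A) = A**2
w = -50176 (w = -1*224**2 = -1*50176 = -50176)
w - 1*(-1716498) = -50176 - 1*(-1716498) = -50176 + 1716498 = 1666322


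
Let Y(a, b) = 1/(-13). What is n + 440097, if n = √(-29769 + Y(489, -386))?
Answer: 440097 + I*√5030974/13 ≈ 4.401e+5 + 172.54*I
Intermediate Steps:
Y(a, b) = -1/13
n = I*√5030974/13 (n = √(-29769 - 1/13) = √(-386998/13) = I*√5030974/13 ≈ 172.54*I)
n + 440097 = I*√5030974/13 + 440097 = 440097 + I*√5030974/13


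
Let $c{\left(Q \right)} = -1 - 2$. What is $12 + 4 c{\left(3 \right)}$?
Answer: $0$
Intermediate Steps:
$c{\left(Q \right)} = -3$
$12 + 4 c{\left(3 \right)} = 12 + 4 \left(-3\right) = 12 - 12 = 0$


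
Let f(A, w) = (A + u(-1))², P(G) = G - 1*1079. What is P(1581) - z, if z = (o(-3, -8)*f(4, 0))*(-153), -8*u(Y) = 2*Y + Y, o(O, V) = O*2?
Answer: -546211/32 ≈ -17069.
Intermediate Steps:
P(G) = -1079 + G (P(G) = G - 1079 = -1079 + G)
o(O, V) = 2*O
u(Y) = -3*Y/8 (u(Y) = -(2*Y + Y)/8 = -3*Y/8)
f(A, w) = (3/8 + A)² (f(A, w) = (A - 3/8*(-1))² = (A + 3/8)² = (3/8 + A)²)
z = 562275/32 (z = ((2*(-3))*((3 + 8*4)²/64))*(-153) = -3*(3 + 32)²/32*(-153) = -3*35²/32*(-153) = -3*1225/32*(-153) = -6*1225/64*(-153) = -3675/32*(-153) = 562275/32 ≈ 17571.)
P(1581) - z = (-1079 + 1581) - 1*562275/32 = 502 - 562275/32 = -546211/32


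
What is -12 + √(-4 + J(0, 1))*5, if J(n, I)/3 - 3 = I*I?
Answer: -12 + 10*√2 ≈ 2.1421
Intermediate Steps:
J(n, I) = 9 + 3*I² (J(n, I) = 9 + 3*(I*I) = 9 + 3*I²)
-12 + √(-4 + J(0, 1))*5 = -12 + √(-4 + (9 + 3*1²))*5 = -12 + √(-4 + (9 + 3*1))*5 = -12 + √(-4 + (9 + 3))*5 = -12 + √(-4 + 12)*5 = -12 + √8*5 = -12 + (2*√2)*5 = -12 + 10*√2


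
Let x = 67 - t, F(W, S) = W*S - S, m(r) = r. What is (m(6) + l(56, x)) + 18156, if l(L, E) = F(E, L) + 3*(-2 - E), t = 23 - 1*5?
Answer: 20697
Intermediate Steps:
F(W, S) = -S + S*W (F(W, S) = S*W - S = -S + S*W)
t = 18 (t = 23 - 5 = 18)
x = 49 (x = 67 - 1*18 = 67 - 18 = 49)
l(L, E) = -6 - 3*E + L*(-1 + E) (l(L, E) = L*(-1 + E) + 3*(-2 - E) = L*(-1 + E) + (-6 - 3*E) = -6 - 3*E + L*(-1 + E))
(m(6) + l(56, x)) + 18156 = (6 + (-6 - 3*49 + 56*(-1 + 49))) + 18156 = (6 + (-6 - 147 + 56*48)) + 18156 = (6 + (-6 - 147 + 2688)) + 18156 = (6 + 2535) + 18156 = 2541 + 18156 = 20697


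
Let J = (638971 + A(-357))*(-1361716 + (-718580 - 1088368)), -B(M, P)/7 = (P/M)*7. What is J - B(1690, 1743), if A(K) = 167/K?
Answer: -71855996917156853/35490 ≈ -2.0247e+12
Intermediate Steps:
B(M, P) = -49*P/M (B(M, P) = -7*P/M*7 = -49*P/M)
J = -42518341372160/21 (J = (638971 + 167/(-357))*(-1361716 + (-718580 - 1088368)) = (638971 + 167*(-1/357))*(-1361716 - 1806948) = (638971 - 167/357)*(-3168664) = (228112480/357)*(-3168664) = -42518341372160/21 ≈ -2.0247e+12)
J - B(1690, 1743) = -42518341372160/21 - (-49)*1743/1690 = -42518341372160/21 - 1*(-85407/1690) = -42518341372160/21 + 85407/1690 = -71855996917156853/35490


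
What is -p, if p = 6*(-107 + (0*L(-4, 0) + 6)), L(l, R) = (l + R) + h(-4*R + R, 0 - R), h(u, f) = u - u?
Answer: 606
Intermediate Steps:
h(u, f) = 0
L(l, R) = R + l (L(l, R) = (l + R) + 0 = (R + l) + 0 = R + l)
p = -606 (p = 6*(-107 + (0*(0 - 4) + 6)) = 6*(-107 + (0*(-4) + 6)) = 6*(-107 + (0 + 6)) = 6*(-107 + 6) = 6*(-101) = -606)
-p = -1*(-606) = 606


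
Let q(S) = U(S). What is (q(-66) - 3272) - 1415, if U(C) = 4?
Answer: -4683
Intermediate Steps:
q(S) = 4
(q(-66) - 3272) - 1415 = (4 - 3272) - 1415 = -3268 - 1415 = -4683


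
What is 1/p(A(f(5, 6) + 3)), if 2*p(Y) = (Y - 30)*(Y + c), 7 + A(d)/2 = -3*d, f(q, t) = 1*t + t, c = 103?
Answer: 1/67 ≈ 0.014925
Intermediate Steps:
f(q, t) = 2*t (f(q, t) = t + t = 2*t)
A(d) = -14 - 6*d (A(d) = -14 + 2*(-3*d) = -14 - 6*d)
p(Y) = (-30 + Y)*(103 + Y)/2 (p(Y) = ((Y - 30)*(Y + 103))/2 = ((-30 + Y)*(103 + Y))/2 = (-30 + Y)*(103 + Y)/2)
1/p(A(f(5, 6) + 3)) = 1/(-1545 + (-14 - 6*(2*6 + 3))²/2 + 73*(-14 - 6*(2*6 + 3))/2) = 1/(-1545 + (-14 - 6*(12 + 3))²/2 + 73*(-14 - 6*(12 + 3))/2) = 1/(-1545 + (-14 - 6*15)²/2 + 73*(-14 - 6*15)/2) = 1/(-1545 + (-14 - 90)²/2 + 73*(-14 - 90)/2) = 1/(-1545 + (½)*(-104)² + (73/2)*(-104)) = 1/(-1545 + (½)*10816 - 3796) = 1/(-1545 + 5408 - 3796) = 1/67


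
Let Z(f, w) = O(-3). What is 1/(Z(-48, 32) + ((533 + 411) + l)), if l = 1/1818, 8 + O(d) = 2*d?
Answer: 1818/1690741 ≈ 0.0010753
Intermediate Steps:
O(d) = -8 + 2*d
Z(f, w) = -14 (Z(f, w) = -8 + 2*(-3) = -8 - 6 = -14)
l = 1/1818 ≈ 0.00055005
1/(Z(-48, 32) + ((533 + 411) + l)) = 1/(-14 + ((533 + 411) + 1/1818)) = 1/(-14 + (944 + 1/1818)) = 1/(-14 + 1716193/1818) = 1/(1690741/1818) = 1818/1690741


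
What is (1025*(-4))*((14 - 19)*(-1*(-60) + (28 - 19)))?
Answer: 1414500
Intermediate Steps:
(1025*(-4))*((14 - 19)*(-1*(-60) + (28 - 19))) = -(-20500)*(60 + 9) = -(-20500)*69 = -4100*(-345) = 1414500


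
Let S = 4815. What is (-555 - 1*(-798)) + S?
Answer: 5058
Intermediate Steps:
(-555 - 1*(-798)) + S = (-555 - 1*(-798)) + 4815 = (-555 + 798) + 4815 = 243 + 4815 = 5058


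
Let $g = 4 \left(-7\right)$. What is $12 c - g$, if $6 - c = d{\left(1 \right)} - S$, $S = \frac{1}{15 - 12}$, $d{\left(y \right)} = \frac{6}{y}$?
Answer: $32$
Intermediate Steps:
$g = -28$
$S = \frac{1}{3} \approx 0.33333$
$c = \frac{1}{3}$ ($c = 6 - \left(\frac{6}{1} - \frac{1}{3}\right) = 6 - \left(6 \cdot 1 - \frac{1}{3}\right) = 6 - \left(6 - \frac{1}{3}\right) = 6 - \frac{17}{3} = \frac{1}{3} \approx 0.33333$)
$12 c - g = 12 \cdot \frac{1}{3} - -28 = 4 + 28 = 32$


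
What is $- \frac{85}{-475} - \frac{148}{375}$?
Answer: $- \frac{1537}{7125} \approx -0.21572$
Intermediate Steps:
$- \frac{85}{-475} - \frac{148}{375} = \left(-85\right) \left(- \frac{1}{475}\right) - \frac{148}{375} = \frac{17}{95} - \frac{148}{375} = - \frac{1537}{7125}$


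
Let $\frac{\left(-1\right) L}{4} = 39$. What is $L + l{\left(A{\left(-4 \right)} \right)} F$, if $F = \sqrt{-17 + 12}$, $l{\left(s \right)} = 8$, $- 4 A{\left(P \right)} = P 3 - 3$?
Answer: $-156 + 8 i \sqrt{5} \approx -156.0 + 17.889 i$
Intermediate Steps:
$A{\left(P \right)} = \frac{3}{4} - \frac{3 P}{4}$ ($A{\left(P \right)} = - \frac{P 3 - 3}{4} = - \frac{3 P - 3}{4} = - \frac{-3 + 3 P}{4} = \frac{3}{4} - \frac{3 P}{4}$)
$F = i \sqrt{5}$ ($F = \sqrt{-5} = i \sqrt{5} \approx 2.2361 i$)
$L = -156$ ($L = \left(-4\right) 39 = -156$)
$L + l{\left(A{\left(-4 \right)} \right)} F = -156 + 8 i \sqrt{5}$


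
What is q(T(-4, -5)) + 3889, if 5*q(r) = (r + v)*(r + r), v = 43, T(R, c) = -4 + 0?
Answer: 19133/5 ≈ 3826.6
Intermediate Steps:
T(R, c) = -4
q(r) = 2*r*(43 + r)/5 (q(r) = ((r + 43)*(r + r))/5 = ((43 + r)*(2*r))/5 = (2*r*(43 + r))/5 = 2*r*(43 + r)/5)
q(T(-4, -5)) + 3889 = (⅖)*(-4)*(43 - 4) + 3889 = (⅖)*(-4)*39 + 3889 = -312/5 + 3889 = 19133/5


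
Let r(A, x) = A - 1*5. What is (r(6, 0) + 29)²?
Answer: 900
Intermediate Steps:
r(A, x) = -5 + A (r(A, x) = A - 5 = -5 + A)
(r(6, 0) + 29)² = ((-5 + 6) + 29)² = (1 + 29)² = 30² = 900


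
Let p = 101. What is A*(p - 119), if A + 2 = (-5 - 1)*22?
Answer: 2412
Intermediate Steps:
A = -134 (A = -2 + (-5 - 1)*22 = -2 - 6*22 = -2 - 132 = -134)
A*(p - 119) = -134*(101 - 119) = -134*(-18) = 2412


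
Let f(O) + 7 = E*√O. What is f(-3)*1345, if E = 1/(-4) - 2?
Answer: -9415 - 12105*I*√3/4 ≈ -9415.0 - 5241.6*I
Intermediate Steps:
E = -9/4 (E = 1*(-¼) - 2 = -¼ - 2 = -9/4 ≈ -2.2500)
f(O) = -7 - 9*√O/4
f(-3)*1345 = (-7 - 9*I*√3/4)*1345 = -9415 - 12105*I*√3/4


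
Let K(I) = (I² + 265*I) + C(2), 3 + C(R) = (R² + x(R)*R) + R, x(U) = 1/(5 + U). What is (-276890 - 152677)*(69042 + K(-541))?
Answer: -656605616943/7 ≈ -9.3801e+10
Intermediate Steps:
C(R) = -3 + R + R² + R/(5 + R) (C(R) = -3 + ((R² + R/(5 + R)) + R) = -3 + (R + R² + R/(5 + R)) = -3 + R + R² + R/(5 + R))
K(I) = 23/7 + I² + 265*I (K(I) = (I² + 265*I) + (2 + (5 + 2)*(-3 + 2 + 2²))/(5 + 2) = (I² + 265*I) + (2 + 7*(-3 + 2 + 4))/7 = (I² + 265*I) + (2 + 7*3)/7 = (I² + 265*I) + (2 + 21)/7 = (I² + 265*I) + (⅐)*23 = (I² + 265*I) + 23/7 = 23/7 + I² + 265*I)
(-276890 - 152677)*(69042 + K(-541)) = (-276890 - 152677)*(69042 + (23/7 + (-541)² + 265*(-541))) = -429567*(69042 + (23/7 + 292681 - 143365)) = -429567*(69042 + 1045235/7) = -429567*1528529/7 = -656605616943/7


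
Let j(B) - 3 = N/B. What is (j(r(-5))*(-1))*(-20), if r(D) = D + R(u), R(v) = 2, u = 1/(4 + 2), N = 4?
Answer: 100/3 ≈ 33.333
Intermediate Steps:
u = 1/6 ≈ 0.16667
r(D) = 2 + D (r(D) = D + 2 = 2 + D)
j(B) = 3 + 4/B
(j(r(-5))*(-1))*(-20) = ((3 + 4/(2 - 5))*(-1))*(-20) = ((3 + 4/(-3))*(-1))*(-20) = ((3 + 4*(-1/3))*(-1))*(-20) = ((3 - 4/3)*(-1))*(-20) = ((5/3)*(-1))*(-20) = -5/3*(-20) = 100/3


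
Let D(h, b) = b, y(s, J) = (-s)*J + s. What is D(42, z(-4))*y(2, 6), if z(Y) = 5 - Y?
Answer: -90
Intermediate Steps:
y(s, J) = s - J*s (y(s, J) = -J*s + s = s - J*s)
D(42, z(-4))*y(2, 6) = (5 - 1*(-4))*(2*(1 - 1*6)) = (5 + 4)*(2*(1 - 6)) = 9*(2*(-5)) = 9*(-10) = -90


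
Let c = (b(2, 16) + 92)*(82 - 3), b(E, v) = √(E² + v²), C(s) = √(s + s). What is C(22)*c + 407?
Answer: 407 + 316*√11*(46 + √65) ≈ 57067.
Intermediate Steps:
C(s) = √2*√s (C(s) = √(2*s) = √2*√s)
c = 7268 + 158*√65 (c = (√(2² + 16²) + 92)*(82 - 3) = (√(4 + 256) + 92)*79 = (√260 + 92)*79 = (2*√65 + 92)*79 = (92 + 2*√65)*79 = 7268 + 158*√65 ≈ 8541.8)
C(22)*c + 407 = (√2*√22)*(7268 + 158*√65) + 407 = (2*√11)*(7268 + 158*√65) + 407 = 2*√11*(7268 + 158*√65) + 407 = 407 + 2*√11*(7268 + 158*√65)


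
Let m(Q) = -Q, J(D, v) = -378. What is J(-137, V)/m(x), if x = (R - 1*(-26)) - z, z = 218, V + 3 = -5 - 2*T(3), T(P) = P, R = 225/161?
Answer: -20286/10229 ≈ -1.9832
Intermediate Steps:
R = 225/161 (R = 225*(1/161) = 225/161 ≈ 1.3975)
V = -14 (V = -3 + (-5 - 2*3) = -3 + (-5 - 6) = -3 - 11 = -14)
x = -30687/161 (x = (225/161 - 1*(-26)) - 1*218 = (225/161 + 26) - 218 = 4411/161 - 218 = -30687/161 ≈ -190.60)
J(-137, V)/m(x) = -378/((-1*(-30687/161))) = -378/30687/161 = -378*161/30687 = -20286/10229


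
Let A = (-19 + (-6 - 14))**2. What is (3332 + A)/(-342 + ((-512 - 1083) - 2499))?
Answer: -4853/4436 ≈ -1.0940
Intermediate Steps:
A = 1521 (A = (-19 - 20)**2 = (-39)**2 = 1521)
(3332 + A)/(-342 + ((-512 - 1083) - 2499)) = (3332 + 1521)/(-342 + ((-512 - 1083) - 2499)) = 4853/(-342 + (-1595 - 2499)) = 4853/(-342 - 4094) = 4853/(-4436) = 4853*(-1/4436) = -4853/4436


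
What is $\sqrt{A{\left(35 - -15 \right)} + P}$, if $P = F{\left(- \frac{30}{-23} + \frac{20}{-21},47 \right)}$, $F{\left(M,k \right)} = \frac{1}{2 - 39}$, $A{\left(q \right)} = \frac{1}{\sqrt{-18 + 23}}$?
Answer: $\frac{\sqrt{-925 + 6845 \sqrt{5}}}{185} \approx 0.64822$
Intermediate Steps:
$A{\left(q \right)} = \frac{\sqrt{5}}{5}$ ($A{\left(q \right)} = \frac{1}{\sqrt{5}} = \frac{\sqrt{5}}{5}$)
$F{\left(M,k \right)} = - \frac{1}{37}$ ($F{\left(M,k \right)} = \frac{1}{-37} = - \frac{1}{37}$)
$P = - \frac{1}{37} \approx -0.027027$
$\sqrt{A{\left(35 - -15 \right)} + P} = \sqrt{\frac{\sqrt{5}}{5} - \frac{1}{37}} = \sqrt{- \frac{1}{37} + \frac{\sqrt{5}}{5}}$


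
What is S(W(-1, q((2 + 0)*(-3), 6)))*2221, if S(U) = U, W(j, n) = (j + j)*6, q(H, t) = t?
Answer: -26652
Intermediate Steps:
W(j, n) = 12*j (W(j, n) = (2*j)*6 = 12*j)
S(W(-1, q((2 + 0)*(-3), 6)))*2221 = (12*(-1))*2221 = -12*2221 = -26652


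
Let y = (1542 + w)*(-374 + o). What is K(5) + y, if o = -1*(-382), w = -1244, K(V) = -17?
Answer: 2367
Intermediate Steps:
o = 382
y = 2384 (y = (1542 - 1244)*(-374 + 382) = 298*8 = 2384)
K(5) + y = -17 + 2384 = 2367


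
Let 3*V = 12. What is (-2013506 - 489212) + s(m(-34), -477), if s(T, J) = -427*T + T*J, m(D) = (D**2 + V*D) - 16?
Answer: -3410334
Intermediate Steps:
V = 4 (V = (1/3)*12 = 4)
m(D) = -16 + D**2 + 4*D (m(D) = (D**2 + 4*D) - 16 = -16 + D**2 + 4*D)
s(T, J) = -427*T + J*T
(-2013506 - 489212) + s(m(-34), -477) = (-2013506 - 489212) + (-16 + (-34)**2 + 4*(-34))*(-427 - 477) = -2502718 + (-16 + 1156 - 136)*(-904) = -2502718 + 1004*(-904) = -2502718 - 907616 = -3410334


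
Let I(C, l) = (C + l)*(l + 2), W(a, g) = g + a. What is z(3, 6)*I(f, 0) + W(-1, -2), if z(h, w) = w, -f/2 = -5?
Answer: 117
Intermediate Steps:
f = 10 (f = -2*(-5) = 10)
W(a, g) = a + g
I(C, l) = (2 + l)*(C + l) (I(C, l) = (C + l)*(2 + l) = (2 + l)*(C + l))
z(3, 6)*I(f, 0) + W(-1, -2) = 6*(0² + 2*10 + 2*0 + 10*0) + (-1 - 2) = 6*(0 + 20 + 0 + 0) - 3 = 6*20 - 3 = 120 - 3 = 117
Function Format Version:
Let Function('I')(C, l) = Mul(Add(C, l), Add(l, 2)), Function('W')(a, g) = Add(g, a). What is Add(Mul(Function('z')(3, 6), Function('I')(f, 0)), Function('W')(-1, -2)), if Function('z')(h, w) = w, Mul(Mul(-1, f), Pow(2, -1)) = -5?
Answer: 117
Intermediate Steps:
f = 10 (f = Mul(-2, -5) = 10)
Function('W')(a, g) = Add(a, g)
Function('I')(C, l) = Mul(Add(2, l), Add(C, l)) (Function('I')(C, l) = Mul(Add(C, l), Add(2, l)) = Mul(Add(2, l), Add(C, l)))
Add(Mul(Function('z')(3, 6), Function('I')(f, 0)), Function('W')(-1, -2)) = Add(Mul(6, Add(Pow(0, 2), Mul(2, 10), Mul(2, 0), Mul(10, 0))), Add(-1, -2)) = Add(Mul(6, Add(0, 20, 0, 0)), -3) = Add(Mul(6, 20), -3) = Add(120, -3) = 117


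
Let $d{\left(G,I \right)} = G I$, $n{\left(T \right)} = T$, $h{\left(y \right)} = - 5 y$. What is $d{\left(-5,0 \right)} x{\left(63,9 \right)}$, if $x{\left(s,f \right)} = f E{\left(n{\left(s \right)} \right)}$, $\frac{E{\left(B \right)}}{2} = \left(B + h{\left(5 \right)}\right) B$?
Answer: $0$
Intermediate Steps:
$E{\left(B \right)} = 2 B \left(-25 + B\right)$ ($E{\left(B \right)} = 2 \left(B - 25\right) B = 2 \left(-25 + B\right) B = 2 B \left(-25 + B\right)$)
$x{\left(s,f \right)} = 2 f s \left(-25 + s\right)$ ($x{\left(s,f \right)} = f 2 s \left(-25 + s\right) = 2 f s \left(-25 + s\right)$)
$d{\left(-5,0 \right)} x{\left(63,9 \right)} = \left(-5\right) 0 \cdot 2 \cdot 9 \cdot 63 \left(-25 + 63\right) = 0 \cdot 2 \cdot 9 \cdot 63 \cdot 38 = 0 \cdot 43092 = 0$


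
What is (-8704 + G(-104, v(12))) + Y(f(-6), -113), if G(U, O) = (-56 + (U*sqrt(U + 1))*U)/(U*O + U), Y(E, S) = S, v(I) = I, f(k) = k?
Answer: -1490066/169 - 8*I*sqrt(103) ≈ -8817.0 - 81.191*I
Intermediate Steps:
G(U, O) = (-56 + U**2*sqrt(1 + U))/(U + O*U) (G(U, O) = (-56 + (U*sqrt(1 + U))*U)/(O*U + U) = (-56 + U**2*sqrt(1 + U))/(U + O*U))
(-8704 + G(-104, v(12))) + Y(f(-6), -113) = (-8704 + (-56 + (-104)**2*sqrt(1 - 104))/((-104)*(1 + 12))) - 113 = (-8704 - 1/104*(-56 + 10816*sqrt(-103))/13) - 113 = (-8704 - 1/104*1/13*(-56 + 10816*(I*sqrt(103)))) - 113 = (-8704 - 1/104*1/13*(-56 + 10816*I*sqrt(103))) - 113 = (-8704 + (7/169 - 8*I*sqrt(103))) - 113 = (-1470969/169 - 8*I*sqrt(103)) - 113 = -1490066/169 - 8*I*sqrt(103)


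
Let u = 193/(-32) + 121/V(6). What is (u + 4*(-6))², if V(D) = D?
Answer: 896809/9216 ≈ 97.310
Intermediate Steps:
u = 1357/96 (u = 193/(-32) + 121/6 = 193*(-1/32) + 121*(⅙) = -193/32 + 121/6 = 1357/96 ≈ 14.135)
(u + 4*(-6))² = (1357/96 + 4*(-6))² = (1357/96 - 24)² = (-947/96)² = 896809/9216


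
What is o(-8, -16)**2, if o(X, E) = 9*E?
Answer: 20736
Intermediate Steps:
o(-8, -16)**2 = (9*(-16))**2 = (-144)**2 = 20736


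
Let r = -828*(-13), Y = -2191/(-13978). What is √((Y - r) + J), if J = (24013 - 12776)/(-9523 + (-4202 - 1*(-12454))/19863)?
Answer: I*√21617246915048122823701190/44811832574 ≈ 103.75*I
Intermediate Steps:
Y = 2191/13978 (Y = -2191*(-1/13978) = 2191/13978 ≈ 0.15675)
r = 10764
J = -223200531/189147097 (J = 11237/(-9523 + (-4202 + 12454)*(1/19863)) = 11237/(-9523 + 8252*(1/19863)) = 11237/(-9523 + 8252/19863) = 11237/(-189147097/19863) = 11237*(-19863/189147097) = -223200531/189147097 ≈ -1.1800)
√((Y - r) + J) = √((2191/13978 - 1*10764) - 223200531/189147097) = √((2191/13978 - 10764) - 223200531/189147097) = √(-150457001/13978 - 223200531/189147097) = √(-28461624859498415/2643898121866) = I*√21617246915048122823701190/44811832574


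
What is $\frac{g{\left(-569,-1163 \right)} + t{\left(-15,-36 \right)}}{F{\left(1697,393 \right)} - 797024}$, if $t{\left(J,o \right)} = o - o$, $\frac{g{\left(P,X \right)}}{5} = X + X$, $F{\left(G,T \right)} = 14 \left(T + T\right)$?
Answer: $\frac{1163}{78602} \approx 0.014796$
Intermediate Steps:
$F{\left(G,T \right)} = 28 T$ ($F{\left(G,T \right)} = 14 \cdot 2 T = 28 T$)
$g{\left(P,X \right)} = 10 X$ ($g{\left(P,X \right)} = 5 \left(X + X\right) = 5 \cdot 2 X = 10 X$)
$t{\left(J,o \right)} = 0$
$\frac{g{\left(-569,-1163 \right)} + t{\left(-15,-36 \right)}}{F{\left(1697,393 \right)} - 797024} = \frac{10 \left(-1163\right) + 0}{28 \cdot 393 - 797024} = \frac{-11630 + 0}{11004 - 797024} = - \frac{11630}{-786020} = \left(-11630\right) \left(- \frac{1}{786020}\right) = \frac{1163}{78602}$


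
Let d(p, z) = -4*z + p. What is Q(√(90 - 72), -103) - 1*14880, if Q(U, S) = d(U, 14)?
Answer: -14936 + 3*√2 ≈ -14932.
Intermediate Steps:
d(p, z) = p - 4*z
Q(U, S) = -56 + U (Q(U, S) = U - 4*14 = U - 56 = -56 + U)
Q(√(90 - 72), -103) - 1*14880 = (-56 + √(90 - 72)) - 1*14880 = (-56 + √18) - 14880 = (-56 + 3*√2) - 14880 = -14936 + 3*√2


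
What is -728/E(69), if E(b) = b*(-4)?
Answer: 182/69 ≈ 2.6377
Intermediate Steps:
E(b) = -4*b
-728/E(69) = -728/((-4*69)) = -728/(-276) = -728*(-1/276) = 182/69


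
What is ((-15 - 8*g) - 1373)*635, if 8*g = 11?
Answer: -888365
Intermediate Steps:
g = 11/8 (g = (⅛)*11 = 11/8 ≈ 1.3750)
((-15 - 8*g) - 1373)*635 = ((-15 - 8*11/8) - 1373)*635 = ((-15 - 11) - 1373)*635 = (-26 - 1373)*635 = -1399*635 = -888365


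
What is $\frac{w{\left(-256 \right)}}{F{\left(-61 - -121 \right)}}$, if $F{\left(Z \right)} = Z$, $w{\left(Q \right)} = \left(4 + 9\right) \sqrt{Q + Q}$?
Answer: $\frac{52 i \sqrt{2}}{15} \approx 4.9026 i$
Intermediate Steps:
$w{\left(Q \right)} = 13 \sqrt{2} \sqrt{Q}$ ($w{\left(Q \right)} = 13 \sqrt{2 Q} = 13 \sqrt{2} \sqrt{Q}$)
$\frac{w{\left(-256 \right)}}{F{\left(-61 - -121 \right)}} = \frac{13 \sqrt{2} \sqrt{-256}}{-61 - -121} = \frac{13 \sqrt{2} \cdot 16 i}{-61 + 121} = \frac{208 i \sqrt{2}}{60} = 208 i \sqrt{2} \cdot \frac{1}{60} = \frac{52 i \sqrt{2}}{15}$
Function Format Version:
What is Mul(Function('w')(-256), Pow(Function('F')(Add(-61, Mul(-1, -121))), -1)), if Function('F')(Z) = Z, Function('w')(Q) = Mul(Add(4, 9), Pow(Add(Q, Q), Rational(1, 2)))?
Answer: Mul(Rational(52, 15), I, Pow(2, Rational(1, 2))) ≈ Mul(4.9026, I)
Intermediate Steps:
Function('w')(Q) = Mul(13, Pow(2, Rational(1, 2)), Pow(Q, Rational(1, 2))) (Function('w')(Q) = Mul(13, Pow(Mul(2, Q), Rational(1, 2))) = Mul(13, Mul(Pow(2, Rational(1, 2)), Pow(Q, Rational(1, 2)))) = Mul(13, Pow(2, Rational(1, 2)), Pow(Q, Rational(1, 2))))
Mul(Function('w')(-256), Pow(Function('F')(Add(-61, Mul(-1, -121))), -1)) = Mul(Mul(13, Pow(2, Rational(1, 2)), Pow(-256, Rational(1, 2))), Pow(Add(-61, Mul(-1, -121)), -1)) = Mul(Mul(13, Pow(2, Rational(1, 2)), Mul(16, I)), Pow(Add(-61, 121), -1)) = Mul(Mul(208, I, Pow(2, Rational(1, 2))), Pow(60, -1)) = Mul(Mul(208, I, Pow(2, Rational(1, 2))), Rational(1, 60)) = Mul(Rational(52, 15), I, Pow(2, Rational(1, 2)))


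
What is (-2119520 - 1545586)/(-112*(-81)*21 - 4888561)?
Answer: 3665106/4698049 ≈ 0.78013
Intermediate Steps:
(-2119520 - 1545586)/(-112*(-81)*21 - 4888561) = -3665106/(9072*21 - 4888561) = -3665106/(190512 - 4888561) = -3665106/(-4698049) = -3665106*(-1/4698049) = 3665106/4698049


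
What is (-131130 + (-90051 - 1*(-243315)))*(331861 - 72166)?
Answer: 5748089130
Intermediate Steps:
(-131130 + (-90051 - 1*(-243315)))*(331861 - 72166) = (-131130 + (-90051 + 243315))*259695 = (-131130 + 153264)*259695 = 22134*259695 = 5748089130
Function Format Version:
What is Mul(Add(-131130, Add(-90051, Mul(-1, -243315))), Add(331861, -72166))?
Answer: 5748089130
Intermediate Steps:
Mul(Add(-131130, Add(-90051, Mul(-1, -243315))), Add(331861, -72166)) = Mul(Add(-131130, Add(-90051, 243315)), 259695) = Mul(Add(-131130, 153264), 259695) = Mul(22134, 259695) = 5748089130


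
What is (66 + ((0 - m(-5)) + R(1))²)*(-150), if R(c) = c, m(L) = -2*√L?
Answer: -7050 - 600*I*√5 ≈ -7050.0 - 1341.6*I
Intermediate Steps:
(66 + ((0 - m(-5)) + R(1))²)*(-150) = (66 + ((0 - (-2)*√(-5)) + 1)²)*(-150) = (66 + ((0 - (-2)*I*√5) + 1)²)*(-150) = (66 + ((0 + 2*I*√5) + 1)²)*(-150) = (66 + (2*I*√5 + 1)²)*(-150) = (66 + (1 + 2*I*√5)²)*(-150) = -9900 - 150*(1 + 2*I*√5)²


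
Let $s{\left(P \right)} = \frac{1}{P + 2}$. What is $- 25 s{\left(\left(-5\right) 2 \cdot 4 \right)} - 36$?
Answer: $- \frac{1343}{38} \approx -35.342$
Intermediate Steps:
$s{\left(P \right)} = \frac{1}{2 + P}$
$- 25 s{\left(\left(-5\right) 2 \cdot 4 \right)} - 36 = - \frac{25}{2 + \left(-5\right) 2 \cdot 4} - 36 = - \frac{25}{2 - 40} - 36 = - \frac{25}{-38} - 36 = \left(-25\right) \left(- \frac{1}{38}\right) - 36 = \frac{25}{38} - 36 = - \frac{1343}{38}$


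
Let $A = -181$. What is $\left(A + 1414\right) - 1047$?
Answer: $186$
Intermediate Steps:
$\left(A + 1414\right) - 1047 = \left(-181 + 1414\right) - 1047 = 1233 - 1047 = 186$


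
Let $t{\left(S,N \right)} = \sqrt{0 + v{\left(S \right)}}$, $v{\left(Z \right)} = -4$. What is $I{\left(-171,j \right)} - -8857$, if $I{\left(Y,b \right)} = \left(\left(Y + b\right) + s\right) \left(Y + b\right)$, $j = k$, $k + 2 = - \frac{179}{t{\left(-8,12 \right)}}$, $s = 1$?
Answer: $\frac{122411}{4} - \frac{61755 i}{2} \approx 30603.0 - 30878.0 i$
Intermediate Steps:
$t{\left(S,N \right)} = 2 i$ ($t{\left(S,N \right)} = \sqrt{0 - 4} = \sqrt{-4} = 2 i$)
$k = -2 + \frac{179 i}{2}$ ($k = -2 - \frac{179}{2 i} = -2 - 179 \left(- \frac{i}{2}\right) = -2 + \frac{179 i}{2} \approx -2.0 + 89.5 i$)
$j = -2 + \frac{179 i}{2} \approx -2.0 + 89.5 i$
$I{\left(Y,b \right)} = \left(Y + b\right) \left(1 + Y + b\right)$ ($I{\left(Y,b \right)} = \left(\left(Y + b\right) + 1\right) \left(Y + b\right) = \left(1 + Y + b\right) \left(Y + b\right) = \left(Y + b\right) \left(1 + Y + b\right)$)
$I{\left(-171,j \right)} - -8857 = \left(-171 - \left(2 - \frac{179 i}{2}\right) + \left(-171\right)^{2} + \left(-2 + \frac{179 i}{2}\right)^{2} + 2 \left(-171\right) \left(-2 + \frac{179 i}{2}\right)\right) - -8857 = \left(-171 - \left(2 - \frac{179 i}{2}\right) + 29241 + \left(-2 + \frac{179 i}{2}\right)^{2} + \left(684 - 30609 i\right)\right) + 8857 = \left(29752 + \left(-2 + \frac{179 i}{2}\right)^{2} - \frac{61039 i}{2}\right) + 8857 = 38609 + \left(-2 + \frac{179 i}{2}\right)^{2} - \frac{61039 i}{2}$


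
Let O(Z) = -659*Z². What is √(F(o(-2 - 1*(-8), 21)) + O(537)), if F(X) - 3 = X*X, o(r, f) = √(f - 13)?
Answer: 2*I*√47508790 ≈ 13785.0*I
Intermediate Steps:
o(r, f) = √(-13 + f)
F(X) = 3 + X² (F(X) = 3 + X*X = 3 + X²)
√(F(o(-2 - 1*(-8), 21)) + O(537)) = √((3 + (√(-13 + 21))²) - 659*537²) = √((3 + (√8)²) - 659*288369) = √((3 + (2*√2)²) - 190035171) = √((3 + 8) - 190035171) = √(11 - 190035171) = √(-190035160) = 2*I*√47508790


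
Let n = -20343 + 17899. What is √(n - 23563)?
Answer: I*√26007 ≈ 161.27*I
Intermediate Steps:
n = -2444
√(n - 23563) = √(-2444 - 23563) = √(-26007) = I*√26007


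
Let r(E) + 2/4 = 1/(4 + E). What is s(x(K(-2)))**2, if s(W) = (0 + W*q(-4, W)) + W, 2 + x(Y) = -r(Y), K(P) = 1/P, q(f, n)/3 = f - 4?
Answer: 330625/196 ≈ 1686.9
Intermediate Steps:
q(f, n) = -12 + 3*f (q(f, n) = 3*(f - 4) = 3*(-4 + f) = -12 + 3*f)
r(E) = -1/2 + 1/(4 + E)
x(Y) = -2 - (-2 - Y)/(2*(4 + Y))
s(W) = -23*W (s(W) = (0 + W*(-12 + 3*(-4))) + W = (0 + W*(-12 - 12)) + W = (0 + W*(-24)) + W = (0 - 24*W) + W = -24*W + W = -23*W)
s(x(K(-2)))**2 = (-23*(-14 - 3/(-2))/(2*(4 + 1/(-2))))**2 = (-23*(-14 - 3*(-1/2))/(2*(4 - 1/2)))**2 = (-23*(-14 + 3/2)/(2*7/2))**2 = (-23*2*(-25)/(2*7*2))**2 = (-23*(-25/14))**2 = (575/14)**2 = 330625/196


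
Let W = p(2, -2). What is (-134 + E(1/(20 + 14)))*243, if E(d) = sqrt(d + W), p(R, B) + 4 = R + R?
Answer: -32562 + 243*sqrt(34)/34 ≈ -32520.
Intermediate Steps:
p(R, B) = -4 + 2*R (p(R, B) = -4 + (R + R) = -4 + 2*R)
W = 0 (W = -4 + 2*2 = -4 + 4 = 0)
E(d) = sqrt(d) (E(d) = sqrt(d + 0) = sqrt(d))
(-134 + E(1/(20 + 14)))*243 = (-134 + sqrt(1/(20 + 14)))*243 = (-134 + sqrt(1/34))*243 = (-134 + sqrt(34)/34)*243 = -32562 + 243*sqrt(34)/34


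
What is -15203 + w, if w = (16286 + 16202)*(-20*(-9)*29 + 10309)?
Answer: 504490949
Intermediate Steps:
w = 504506152 (w = 32488*(180*29 + 10309) = 32488*(5220 + 10309) = 32488*15529 = 504506152)
-15203 + w = -15203 + 504506152 = 504490949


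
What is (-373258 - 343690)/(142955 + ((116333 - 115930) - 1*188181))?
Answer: 716948/44823 ≈ 15.995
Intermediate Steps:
(-373258 - 343690)/(142955 + ((116333 - 115930) - 1*188181)) = -716948/(142955 + (403 - 188181)) = -716948/(142955 - 187778) = -716948/(-44823) = -716948*(-1/44823) = 716948/44823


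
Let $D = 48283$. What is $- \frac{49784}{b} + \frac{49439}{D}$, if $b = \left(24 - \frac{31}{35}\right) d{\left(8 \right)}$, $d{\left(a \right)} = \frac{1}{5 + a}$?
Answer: $- \frac{1093653000609}{39060947} \approx -27999.0$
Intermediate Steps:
$b = \frac{809}{455}$ ($b = \frac{24 - \frac{31}{35}}{5 + 8} = \frac{24 - \frac{31}{35}}{13} = \left(24 - \frac{31}{35}\right) \frac{1}{13} = \frac{809}{35} \cdot \frac{1}{13} = \frac{809}{455} \approx 1.778$)
$- \frac{49784}{b} + \frac{49439}{D} = - \frac{49784}{\frac{809}{455}} + \frac{49439}{48283} = \left(-49784\right) \frac{455}{809} + 49439 \cdot \frac{1}{48283} = - \frac{22651720}{809} + \frac{49439}{48283} = - \frac{1093653000609}{39060947}$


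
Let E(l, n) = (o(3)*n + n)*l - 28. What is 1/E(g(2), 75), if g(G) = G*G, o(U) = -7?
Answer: -1/1828 ≈ -0.00054705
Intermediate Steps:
g(G) = G²
E(l, n) = -28 - 6*l*n (E(l, n) = (-7*n + n)*l - 28 = (-6*n)*l - 28 = -6*l*n - 28 = -28 - 6*l*n)
1/E(g(2), 75) = 1/(-28 - 6*2²*75) = 1/(-28 - 6*4*75) = 1/(-28 - 1800) = 1/(-1828) = -1/1828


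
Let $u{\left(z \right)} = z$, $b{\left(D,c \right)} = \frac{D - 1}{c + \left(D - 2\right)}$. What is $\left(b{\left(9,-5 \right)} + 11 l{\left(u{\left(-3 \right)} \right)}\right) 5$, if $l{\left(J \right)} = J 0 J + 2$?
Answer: $130$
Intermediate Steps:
$b{\left(D,c \right)} = \frac{-1 + D}{-2 + D + c}$ ($b{\left(D,c \right)} = \frac{-1 + D}{c + \left(-2 + D\right)} = \frac{-1 + D}{-2 + D + c}$)
$l{\left(J \right)} = 2$ ($l{\left(J \right)} = 0 J + 2 = 0 + 2 = 2$)
$\left(b{\left(9,-5 \right)} + 11 l{\left(u{\left(-3 \right)} \right)}\right) 5 = \left(\frac{-1 + 9}{-2 + 9 - 5} + 11 \cdot 2\right) 5 = \left(\frac{1}{2} \cdot 8 + 22\right) 5 = \left(4 + 22\right) 5 = 26 \cdot 5 = 130$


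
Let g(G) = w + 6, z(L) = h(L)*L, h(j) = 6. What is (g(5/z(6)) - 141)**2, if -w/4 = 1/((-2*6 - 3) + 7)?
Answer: 72361/4 ≈ 18090.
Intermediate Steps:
w = 1/2 (w = -4/((-2*6 - 3) + 7) = -4/((-12 - 3) + 7) = -4/(-15 + 7) = -4/(-8) = -4*(-1/8) = 1/2 ≈ 0.50000)
z(L) = 6*L
g(G) = 13/2 (g(G) = 1/2 + 6 = 13/2)
(g(5/z(6)) - 141)**2 = (13/2 - 141)**2 = (-269/2)**2 = 72361/4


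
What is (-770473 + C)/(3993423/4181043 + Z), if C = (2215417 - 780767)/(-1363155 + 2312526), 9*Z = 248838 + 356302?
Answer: -3058279459351149819/266894802326422313 ≈ -11.459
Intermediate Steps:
Z = 605140/9 (Z = (248838 + 356302)/9 = (⅑)*605140 = 605140/9 ≈ 67238.)
C = 1434650/949371 ≈ 1.5112
(-770473 + C)/(3993423/4181043 + Z) = (-770473 + 1434650/949371)/(3993423/4181043 + 605140/9) = -731463287833/(949371*(3993423*(1/4181043) + 605140/9)) = -731463287833/(949371*(1331141/1393681 + 605140/9)) = -731463287833/(949371*843384100609/12543129) = -731463287833/949371*12543129/843384100609 = -3058279459351149819/266894802326422313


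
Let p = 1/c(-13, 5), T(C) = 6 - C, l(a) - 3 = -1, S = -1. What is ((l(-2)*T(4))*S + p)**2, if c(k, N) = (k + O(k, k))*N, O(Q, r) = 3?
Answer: 40401/2500 ≈ 16.160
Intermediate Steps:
l(a) = 2 (l(a) = 3 - 1 = 2)
c(k, N) = N*(3 + k) (c(k, N) = (k + 3)*N = (3 + k)*N = N*(3 + k))
p = -1/50 (p = 1/(5*(3 - 13)) = 1/(5*(-10)) = 1/(-50) = -1/50 ≈ -0.020000)
((l(-2)*T(4))*S + p)**2 = ((2*(6 - 1*4))*(-1) - 1/50)**2 = ((2*(6 - 4))*(-1) - 1/50)**2 = ((2*2)*(-1) - 1/50)**2 = (4*(-1) - 1/50)**2 = (-4 - 1/50)**2 = (-201/50)**2 = 40401/2500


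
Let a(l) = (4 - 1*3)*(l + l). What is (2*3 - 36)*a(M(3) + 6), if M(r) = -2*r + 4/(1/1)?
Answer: -240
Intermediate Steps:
M(r) = 4 - 2*r (M(r) = -2*r + 4/1 = -2*r + 4*1 = -2*r + 4 = 4 - 2*r)
a(l) = 2*l (a(l) = (4 - 3)*(2*l) = 1*(2*l) = 2*l)
(2*3 - 36)*a(M(3) + 6) = (2*3 - 36)*(2*((4 - 2*3) + 6)) = (6 - 36)*(2*((4 - 6) + 6)) = -60*(-2 + 6) = -60*4 = -30*8 = -240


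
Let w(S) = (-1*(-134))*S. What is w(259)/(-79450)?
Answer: -2479/5675 ≈ -0.43683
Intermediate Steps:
w(S) = 134*S
w(259)/(-79450) = (134*259)/(-79450) = 34706*(-1/79450) = -2479/5675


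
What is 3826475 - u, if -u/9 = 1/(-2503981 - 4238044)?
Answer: 25798190111866/6742025 ≈ 3.8265e+6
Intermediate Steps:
u = 9/6742025 (u = -9/(-2503981 - 4238044) = -9/(-6742025) = -9*(-1/6742025) = 9/6742025 ≈ 1.3349e-6)
3826475 - u = 3826475 - 1*9/6742025 = 3826475 - 9/6742025 = 25798190111866/6742025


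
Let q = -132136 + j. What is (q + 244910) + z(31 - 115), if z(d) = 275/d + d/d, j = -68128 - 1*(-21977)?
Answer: 5596141/84 ≈ 66621.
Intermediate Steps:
j = -46151 (j = -68128 + 21977 = -46151)
z(d) = 1 + 275/d (z(d) = 275/d + 1 = 1 + 275/d)
q = -178287 (q = -132136 - 46151 = -178287)
(q + 244910) + z(31 - 115) = (-178287 + 244910) + (275 + (31 - 115))/(31 - 115) = 66623 + (275 - 84)/(-84) = 66623 - 1/84*191 = 66623 - 191/84 = 5596141/84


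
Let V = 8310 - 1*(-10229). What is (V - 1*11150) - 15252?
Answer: -7863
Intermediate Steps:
V = 18539 (V = 8310 + 10229 = 18539)
(V - 1*11150) - 15252 = (18539 - 1*11150) - 15252 = (18539 - 11150) - 15252 = 7389 - 15252 = -7863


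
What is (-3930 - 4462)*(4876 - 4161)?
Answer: -6000280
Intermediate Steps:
(-3930 - 4462)*(4876 - 4161) = -8392*715 = -6000280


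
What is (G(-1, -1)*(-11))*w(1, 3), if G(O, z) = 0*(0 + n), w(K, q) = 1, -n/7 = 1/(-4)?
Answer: 0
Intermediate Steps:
n = 7/4 (n = -7/(-4) = -7*(-1)/4 = -7*(-¼) = 7/4 ≈ 1.7500)
G(O, z) = 0 (G(O, z) = 0*(0 + 7/4) = 0*(7/4) = 0)
(G(-1, -1)*(-11))*w(1, 3) = (0*(-11))*1 = 0*1 = 0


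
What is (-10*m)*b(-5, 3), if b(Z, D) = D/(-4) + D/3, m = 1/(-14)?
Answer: 5/28 ≈ 0.17857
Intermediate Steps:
m = -1/14 ≈ -0.071429
b(Z, D) = D/12 (b(Z, D) = D*(-¼) + D*(⅓) = -D/4 + D/3 = D/12)
(-10*m)*b(-5, 3) = (-10*(-1/14))*((1/12)*3) = (5/7)*(¼) = 5/28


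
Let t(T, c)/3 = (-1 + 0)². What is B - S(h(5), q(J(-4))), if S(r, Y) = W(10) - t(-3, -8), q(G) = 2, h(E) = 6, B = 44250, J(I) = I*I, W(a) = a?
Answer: 44243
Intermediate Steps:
t(T, c) = 3 (t(T, c) = 3*(-1 + 0)² = 3*(-1)² = 3*1 = 3)
J(I) = I²
S(r, Y) = 7 (S(r, Y) = 10 - 1*3 = 10 - 3 = 7)
B - S(h(5), q(J(-4))) = 44250 - 1*7 = 44250 - 7 = 44243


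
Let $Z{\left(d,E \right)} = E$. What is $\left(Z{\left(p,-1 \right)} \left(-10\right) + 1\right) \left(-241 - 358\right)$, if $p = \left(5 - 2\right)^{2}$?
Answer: $-6589$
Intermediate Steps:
$p = 9$ ($p = 3^{2} = 9$)
$\left(Z{\left(p,-1 \right)} \left(-10\right) + 1\right) \left(-241 - 358\right) = \left(\left(-1\right) \left(-10\right) + 1\right) \left(-241 - 358\right) = \left(10 + 1\right) \left(-599\right) = 11 \left(-599\right) = -6589$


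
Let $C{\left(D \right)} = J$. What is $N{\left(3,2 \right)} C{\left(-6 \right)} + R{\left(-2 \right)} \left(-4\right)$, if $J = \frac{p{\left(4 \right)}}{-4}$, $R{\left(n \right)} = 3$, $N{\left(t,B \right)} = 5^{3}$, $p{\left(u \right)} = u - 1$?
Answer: $- \frac{423}{4} \approx -105.75$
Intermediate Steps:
$p{\left(u \right)} = -1 + u$
$N{\left(t,B \right)} = 125$
$J = - \frac{3}{4}$ ($J = \frac{-1 + 4}{-4} = 3 \left(- \frac{1}{4}\right) = - \frac{3}{4} \approx -0.75$)
$C{\left(D \right)} = - \frac{3}{4}$
$N{\left(3,2 \right)} C{\left(-6 \right)} + R{\left(-2 \right)} \left(-4\right) = 125 \left(- \frac{3}{4}\right) + 3 \left(-4\right) = - \frac{375}{4} - 12 = - \frac{423}{4}$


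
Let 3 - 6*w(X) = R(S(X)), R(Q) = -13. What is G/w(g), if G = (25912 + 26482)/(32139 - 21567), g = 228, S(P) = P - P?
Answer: 26197/14096 ≈ 1.8585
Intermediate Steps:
S(P) = 0
w(X) = 8/3 (w(X) = ½ - ⅙*(-13) = ½ + 13/6 = 8/3)
G = 26197/5286 (G = 52394/10572 = 52394*(1/10572) = 26197/5286 ≈ 4.9559)
G/w(g) = 26197/(5286*(8/3)) = (26197/5286)*(3/8) = 26197/14096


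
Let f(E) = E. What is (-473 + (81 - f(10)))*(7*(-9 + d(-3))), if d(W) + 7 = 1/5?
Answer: 222306/5 ≈ 44461.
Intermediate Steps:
d(W) = -34/5 (d(W) = -7 + 1/5 = -34/5)
(-473 + (81 - f(10)))*(7*(-9 + d(-3))) = (-473 + (81 - 1*10))*(7*(-9 - 34/5)) = (-473 + (81 - 10))*(7*(-79/5)) = (-473 + 71)*(-553/5) = -402*(-553/5) = 222306/5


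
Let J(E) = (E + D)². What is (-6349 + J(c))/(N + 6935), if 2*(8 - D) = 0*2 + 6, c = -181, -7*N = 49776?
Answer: -172389/1231 ≈ -140.04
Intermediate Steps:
N = -49776/7 (N = -⅐*49776 = -49776/7 ≈ -7110.9)
D = 5 (D = 8 - (0*2 + 6)/2 = 8 - (0 + 6)/2 = 8 - ½*6 = 8 - 3 = 5)
J(E) = (5 + E)² (J(E) = (E + 5)² = (5 + E)²)
(-6349 + J(c))/(N + 6935) = (-6349 + (5 - 181)²)/(-49776/7 + 6935) = (-6349 + (-176)²)/(-1231/7) = (-6349 + 30976)*(-7/1231) = 24627*(-7/1231) = -172389/1231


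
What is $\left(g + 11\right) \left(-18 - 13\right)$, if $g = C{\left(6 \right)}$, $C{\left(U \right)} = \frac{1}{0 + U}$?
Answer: $- \frac{2077}{6} \approx -346.17$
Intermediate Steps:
$C{\left(U \right)} = \frac{1}{U}$
$g = \frac{1}{6} \approx 0.16667$
$\left(g + 11\right) \left(-18 - 13\right) = \left(\frac{1}{6} + 11\right) \left(-18 - 13\right) = \frac{67}{6} \left(-31\right) = - \frac{2077}{6}$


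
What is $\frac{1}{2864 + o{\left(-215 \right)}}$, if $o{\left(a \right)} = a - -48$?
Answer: $\frac{1}{2697} \approx 0.00037078$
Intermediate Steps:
$o{\left(a \right)} = 48 + a$ ($o{\left(a \right)} = a + 48 = 48 + a$)
$\frac{1}{2864 + o{\left(-215 \right)}} = \frac{1}{2864 + \left(48 - 215\right)} = \frac{1}{2864 - 167} = \frac{1}{2697}$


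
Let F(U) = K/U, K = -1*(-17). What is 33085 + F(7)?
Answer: 231612/7 ≈ 33087.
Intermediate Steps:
K = 17
F(U) = 17/U
33085 + F(7) = 33085 + 17/7 = 231612/7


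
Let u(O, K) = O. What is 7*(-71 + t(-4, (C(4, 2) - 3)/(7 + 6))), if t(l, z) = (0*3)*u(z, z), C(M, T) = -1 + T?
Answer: -497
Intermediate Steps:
t(l, z) = 0 (t(l, z) = (0*3)*z = 0*z = 0)
7*(-71 + t(-4, (C(4, 2) - 3)/(7 + 6))) = 7*(-71 + 0) = 7*(-71) = -497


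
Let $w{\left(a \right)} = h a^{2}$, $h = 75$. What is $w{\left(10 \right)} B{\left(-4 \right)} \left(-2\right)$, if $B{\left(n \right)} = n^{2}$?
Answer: $-240000$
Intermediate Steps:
$w{\left(a \right)} = 75 a^{2}$
$w{\left(10 \right)} B{\left(-4 \right)} \left(-2\right) = 75 \cdot 10^{2} \left(-4\right)^{2} \left(-2\right) = 75 \cdot 100 \cdot 16 \left(-2\right) = 7500 \left(-32\right) = -240000$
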